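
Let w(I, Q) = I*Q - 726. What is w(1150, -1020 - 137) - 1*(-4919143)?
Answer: 3587867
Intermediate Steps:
w(I, Q) = -726 + I*Q
w(1150, -1020 - 137) - 1*(-4919143) = (-726 + 1150*(-1020 - 137)) - 1*(-4919143) = (-726 + 1150*(-1157)) + 4919143 = (-726 - 1330550) + 4919143 = -1331276 + 4919143 = 3587867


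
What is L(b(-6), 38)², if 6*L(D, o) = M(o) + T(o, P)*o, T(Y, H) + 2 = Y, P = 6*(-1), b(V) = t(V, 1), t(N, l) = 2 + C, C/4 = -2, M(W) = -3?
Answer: 207025/4 ≈ 51756.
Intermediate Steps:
C = -8 (C = 4*(-2) = -8)
t(N, l) = -6 (t(N, l) = 2 - 8 = -6)
b(V) = -6
P = -6
T(Y, H) = -2 + Y
L(D, o) = -½ + o*(-2 + o)/6 (L(D, o) = (-3 + (-2 + o)*o)/6 = (-3 + o*(-2 + o))/6 = -½ + o*(-2 + o)/6)
L(b(-6), 38)² = (-½ + (⅙)*38*(-2 + 38))² = (-½ + (⅙)*38*36)² = (-½ + 228)² = (455/2)² = 207025/4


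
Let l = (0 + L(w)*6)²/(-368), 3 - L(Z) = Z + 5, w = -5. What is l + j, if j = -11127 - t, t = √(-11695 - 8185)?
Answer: -1023765/92 - 2*I*√4970 ≈ -11128.0 - 141.0*I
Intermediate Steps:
t = 2*I*√4970 (t = √(-19880) = 2*I*√4970 ≈ 141.0*I)
L(Z) = -2 - Z (L(Z) = 3 - (Z + 5) = 3 - (5 + Z) = 3 + (-5 - Z) = -2 - Z)
j = -11127 - 2*I*√4970 ≈ -11127.0 - 141.0*I
l = -81/92 (l = (0 + (-2 - 1*(-5))*6)²/(-368) = (0 + (-2 + 5)*6)²*(-1/368) = (0 + 3*6)²*(-1/368) = (0 + 18)²*(-1/368) = 18²*(-1/368) = 324*(-1/368) = -81/92 ≈ -0.88043)
l + j = -81/92 + (-11127 - 2*I*√4970) = -1023765/92 - 2*I*√4970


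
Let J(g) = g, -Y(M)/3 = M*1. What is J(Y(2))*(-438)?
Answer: 2628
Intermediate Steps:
Y(M) = -3*M
J(Y(2))*(-438) = -3*2*(-438) = -6*(-438) = 2628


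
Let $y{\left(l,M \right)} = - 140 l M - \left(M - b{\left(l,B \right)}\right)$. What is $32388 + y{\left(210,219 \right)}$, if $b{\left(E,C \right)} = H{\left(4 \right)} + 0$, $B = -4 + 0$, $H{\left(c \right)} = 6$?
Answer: $-6406425$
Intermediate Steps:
$B = -4$
$b{\left(E,C \right)} = 6$ ($b{\left(E,C \right)} = 6 + 0 = 6$)
$y{\left(l,M \right)} = 6 - M - 140 M l$ ($y{\left(l,M \right)} = - 140 l M - \left(-6 + M\right) = - 140 M l - \left(-6 + M\right) = 6 - M - 140 M l$)
$32388 + y{\left(210,219 \right)} = 32388 - \left(213 + 6438600\right) = 32388 - 6438813 = -6406425$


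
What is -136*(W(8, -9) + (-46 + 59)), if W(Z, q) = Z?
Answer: -2856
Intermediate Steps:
-136*(W(8, -9) + (-46 + 59)) = -136*(8 + (-46 + 59)) = -136*(8 + 13) = -136*21 = -2856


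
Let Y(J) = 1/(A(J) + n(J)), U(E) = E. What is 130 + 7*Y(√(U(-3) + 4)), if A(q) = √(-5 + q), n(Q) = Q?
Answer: 657/5 - 14*I/5 ≈ 131.4 - 2.8*I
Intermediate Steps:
Y(J) = 1/(J + √(-5 + J)) (Y(J) = 1/(√(-5 + J) + J) = 1/(J + √(-5 + J)))
130 + 7*Y(√(U(-3) + 4)) = 130 + 7/(√(-3 + 4) + √(-5 + √(-3 + 4))) = 130 + 7/(√1 + √(-5 + √1)) = 130 + 7/(1 + √(-5 + 1)) = 130 + 7/(1 + √(-4)) = 130 + 7/(1 + 2*I) = 130 + 7*((1 - 2*I)/5) = 130 + 7*(1 - 2*I)/5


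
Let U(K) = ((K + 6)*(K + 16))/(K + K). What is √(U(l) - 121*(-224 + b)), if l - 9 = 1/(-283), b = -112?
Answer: √5279305787093262/360259 ≈ 201.69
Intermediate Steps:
l = 2546/283 (l = 9 + 1/(-283) = 9 - 1/283 = 2546/283 ≈ 8.9965)
U(K) = (6 + K)*(16 + K)/(2*K) (U(K) = ((6 + K)*(16 + K))/((2*K)) = ((6 + K)*(16 + K))*(1/(2*K)) = (6 + K)*(16 + K)/(2*K))
√(U(l) - 121*(-224 + b)) = √((11 + (½)*(2546/283) + 48/(2546/283)) - 121*(-224 - 112)) = √((11 + 1273/283 + 48*(283/2546)) - 121*(-336)) = √((11 + 1273/283 + 6792/1273) + 40656) = √(7505514/360259 + 40656) = √(14654195418/360259) = √5279305787093262/360259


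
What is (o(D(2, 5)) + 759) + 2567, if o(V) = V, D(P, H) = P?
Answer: 3328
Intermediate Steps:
(o(D(2, 5)) + 759) + 2567 = (2 + 759) + 2567 = 761 + 2567 = 3328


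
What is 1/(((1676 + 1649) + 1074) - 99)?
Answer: 1/4300 ≈ 0.00023256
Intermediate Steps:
1/(((1676 + 1649) + 1074) - 99) = 1/((3325 + 1074) - 99) = 1/(4399 - 99) = 1/4300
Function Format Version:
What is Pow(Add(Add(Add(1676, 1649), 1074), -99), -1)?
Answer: Rational(1, 4300) ≈ 0.00023256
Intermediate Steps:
Pow(Add(Add(Add(1676, 1649), 1074), -99), -1) = Pow(Add(Add(3325, 1074), -99), -1) = Pow(Add(4399, -99), -1) = Pow(4300, -1) = Rational(1, 4300)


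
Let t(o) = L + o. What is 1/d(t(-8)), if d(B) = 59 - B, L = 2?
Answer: 1/65 ≈ 0.015385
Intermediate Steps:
t(o) = 2 + o
1/d(t(-8)) = 1/(59 - (2 - 8)) = 1/(59 - 1*(-6)) = 1/(59 + 6) = 1/65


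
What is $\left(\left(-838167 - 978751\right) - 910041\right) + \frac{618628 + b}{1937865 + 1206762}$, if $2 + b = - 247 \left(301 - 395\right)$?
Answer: $- \frac{952807584161}{349403} \approx -2.727 \cdot 10^{6}$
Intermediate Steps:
$b = 23216$ ($b = -2 - 247 \left(301 - 395\right) = -2 - -23218 = -2 + 23218 = 23216$)
$\left(\left(-838167 - 978751\right) - 910041\right) + \frac{618628 + b}{1937865 + 1206762} = \left(\left(-838167 - 978751\right) - 910041\right) + \frac{618628 + 23216}{1937865 + 1206762} = \left(-1816918 - 910041\right) + \frac{641844}{3144627} = -2726959 + 641844 \cdot \frac{1}{3144627} = -2726959 + \frac{71316}{349403} = - \frac{952807584161}{349403}$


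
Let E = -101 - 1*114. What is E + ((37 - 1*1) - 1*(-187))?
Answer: 8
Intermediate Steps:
E = -215 (E = -101 - 114 = -215)
E + ((37 - 1*1) - 1*(-187)) = -215 + ((37 - 1*1) - 1*(-187)) = -215 + ((37 - 1) + 187) = -215 + (36 + 187) = -215 + 223 = 8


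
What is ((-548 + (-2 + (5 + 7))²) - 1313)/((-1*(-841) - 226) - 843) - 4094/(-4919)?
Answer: 3198597/373844 ≈ 8.5560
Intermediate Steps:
((-548 + (-2 + (5 + 7))²) - 1313)/((-1*(-841) - 226) - 843) - 4094/(-4919) = ((-548 + (-2 + 12)²) - 1313)/((841 - 226) - 843) - 4094*(-1/4919) = ((-548 + 10²) - 1313)/(615 - 843) + 4094/4919 = ((-548 + 100) - 1313)/(-228) + 4094/4919 = (-448 - 1313)*(-1/228) + 4094/4919 = -1761*(-1/228) + 4094/4919 = 587/76 + 4094/4919 = 3198597/373844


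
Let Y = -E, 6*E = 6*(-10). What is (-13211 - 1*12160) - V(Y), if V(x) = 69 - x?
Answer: -25430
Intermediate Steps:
E = -10 (E = (6*(-10))/6 = (⅙)*(-60) = -10)
Y = 10 (Y = -1*(-10) = 10)
(-13211 - 1*12160) - V(Y) = (-13211 - 1*12160) - (69 - 1*10) = (-13211 - 12160) - (69 - 10) = -25371 - 1*59 = -25371 - 59 = -25430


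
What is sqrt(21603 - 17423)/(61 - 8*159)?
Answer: -2*sqrt(1045)/1211 ≈ -0.053388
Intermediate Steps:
sqrt(21603 - 17423)/(61 - 8*159) = sqrt(4180)/(61 - 1272) = (2*sqrt(1045))/(-1211) = (2*sqrt(1045))*(-1/1211) = -2*sqrt(1045)/1211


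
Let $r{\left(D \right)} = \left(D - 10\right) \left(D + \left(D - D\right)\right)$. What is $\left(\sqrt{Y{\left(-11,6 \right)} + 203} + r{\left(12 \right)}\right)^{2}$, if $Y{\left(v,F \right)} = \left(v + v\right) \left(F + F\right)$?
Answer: $\left(24 + i \sqrt{61}\right)^{2} \approx 515.0 + 374.89 i$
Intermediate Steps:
$Y{\left(v,F \right)} = 4 F v$ ($Y{\left(v,F \right)} = 2 v 2 F = 4 F v$)
$r{\left(D \right)} = D \left(-10 + D\right)$ ($r{\left(D \right)} = \left(-10 + D\right) \left(D + 0\right) = \left(-10 + D\right) D = D \left(-10 + D\right)$)
$\left(\sqrt{Y{\left(-11,6 \right)} + 203} + r{\left(12 \right)}\right)^{2} = \left(\sqrt{4 \cdot 6 \left(-11\right) + 203} + 12 \left(-10 + 12\right)\right)^{2} = \left(\sqrt{-264 + 203} + 12 \cdot 2\right)^{2} = \left(\sqrt{-61} + 24\right)^{2} = \left(i \sqrt{61} + 24\right)^{2} = \left(24 + i \sqrt{61}\right)^{2}$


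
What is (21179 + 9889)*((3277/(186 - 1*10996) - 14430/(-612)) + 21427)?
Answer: 61233740065704/91885 ≈ 6.6642e+8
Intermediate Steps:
(21179 + 9889)*((3277/(186 - 1*10996) - 14430/(-612)) + 21427) = 31068*((3277/(186 - 10996) - 14430*(-1/612)) + 21427) = 31068*((3277/(-10810) + 2405/102) + 21427) = 31068*((3277*(-1/10810) + 2405/102) + 21427) = 31068*((-3277/10810 + 2405/102) + 21427) = 31068*(6415949/275655 + 21427) = 31068*(5912875634/275655) = 61233740065704/91885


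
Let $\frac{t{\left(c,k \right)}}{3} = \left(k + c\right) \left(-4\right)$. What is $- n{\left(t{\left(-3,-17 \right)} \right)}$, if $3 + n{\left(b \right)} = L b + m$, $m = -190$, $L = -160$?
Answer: $38593$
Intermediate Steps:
$t{\left(c,k \right)} = - 12 c - 12 k$ ($t{\left(c,k \right)} = 3 \left(k + c\right) \left(-4\right) = 3 \left(c + k\right) \left(-4\right) = 3 \left(- 4 c - 4 k\right) = - 12 c - 12 k$)
$n{\left(b \right)} = -193 - 160 b$ ($n{\left(b \right)} = -3 - \left(190 + 160 b\right) = -193 - 160 b$)
$- n{\left(t{\left(-3,-17 \right)} \right)} = - (-193 - 160 \left(\left(-12\right) \left(-3\right) - -204\right)) = - (-193 - 160 \left(36 + 204\right)) = - (-193 - 38400) = \left(-1\right) \left(-38593\right) = 38593$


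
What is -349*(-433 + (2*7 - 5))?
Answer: 147976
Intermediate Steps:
-349*(-433 + (2*7 - 5)) = -349*(-433 + (14 - 5)) = -349*(-433 + 9) = -349*(-424) = 147976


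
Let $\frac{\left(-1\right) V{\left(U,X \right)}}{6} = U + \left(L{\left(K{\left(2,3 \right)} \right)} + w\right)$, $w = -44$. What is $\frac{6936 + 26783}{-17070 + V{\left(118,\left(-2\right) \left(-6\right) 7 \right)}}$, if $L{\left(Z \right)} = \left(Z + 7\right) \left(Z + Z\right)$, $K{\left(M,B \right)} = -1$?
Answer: $- \frac{33719}{17442} \approx -1.9332$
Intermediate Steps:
$L{\left(Z \right)} = 2 Z \left(7 + Z\right)$ ($L{\left(Z \right)} = \left(7 + Z\right) 2 Z = 2 Z \left(7 + Z\right)$)
$V{\left(U,X \right)} = 336 - 6 U$ ($V{\left(U,X \right)} = - 6 \left(U - \left(44 + 2 \left(7 - 1\right)\right)\right) = - 6 \left(U - \left(44 + 2 \cdot 6\right)\right) = - 6 \left(U - 56\right) = - 6 \left(-56 + U\right) = 336 - 6 U$)
$\frac{6936 + 26783}{-17070 + V{\left(118,\left(-2\right) \left(-6\right) 7 \right)}} = \frac{6936 + 26783}{-17070 + \left(336 - 708\right)} = \frac{33719}{-17070 + \left(336 - 708\right)} = \frac{33719}{-17070 - 372} = \frac{33719}{-17442} = 33719 \left(- \frac{1}{17442}\right) = - \frac{33719}{17442}$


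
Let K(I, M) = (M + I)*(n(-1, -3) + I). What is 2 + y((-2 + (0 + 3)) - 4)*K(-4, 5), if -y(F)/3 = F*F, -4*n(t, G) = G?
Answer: 359/4 ≈ 89.750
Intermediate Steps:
n(t, G) = -G/4
y(F) = -3*F² (y(F) = -3*F*F = -3*F²)
K(I, M) = (¾ + I)*(I + M) (K(I, M) = (M + I)*(-¼*(-3) + I) = (I + M)*(¾ + I) = (¾ + I)*(I + M))
2 + y((-2 + (0 + 3)) - 4)*K(-4, 5) = 2 + (-3*((-2 + (0 + 3)) - 4)²)*((-4)² + (¾)*(-4) + (¾)*5 - 4*5) = 2 + (-3*((-2 + 3) - 4)²)*(16 - 3 + 15/4 - 20) = 2 - 3*(1 - 4)²*(-13/4) = 2 - 3*(-3)²*(-13/4) = 2 - 3*9*(-13/4) = 2 - 27*(-13/4) = 2 + 351/4 = 359/4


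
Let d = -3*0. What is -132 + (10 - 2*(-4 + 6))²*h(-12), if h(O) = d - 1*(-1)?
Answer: -96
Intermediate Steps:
d = 0
h(O) = 1 (h(O) = 0 - 1*(-1) = 0 + 1 = 1)
-132 + (10 - 2*(-4 + 6))²*h(-12) = -132 + (10 - 2*(-4 + 6))²*1 = -132 + (10 - 2*2)²*1 = -132 + (10 - 4)²*1 = -132 + 6²*1 = -132 + 36*1 = -132 + 36 = -96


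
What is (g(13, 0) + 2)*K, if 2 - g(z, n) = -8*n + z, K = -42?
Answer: 378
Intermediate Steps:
g(z, n) = 2 - z + 8*n (g(z, n) = 2 - (-8*n + z) = 2 - (z - 8*n) = 2 + (-z + 8*n) = 2 - z + 8*n)
(g(13, 0) + 2)*K = ((2 - 1*13 + 8*0) + 2)*(-42) = ((2 - 13 + 0) + 2)*(-42) = (-11 + 2)*(-42) = -9*(-42) = 378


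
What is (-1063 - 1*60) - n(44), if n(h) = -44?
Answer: -1079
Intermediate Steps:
(-1063 - 1*60) - n(44) = (-1063 - 1*60) - 1*(-44) = (-1063 - 60) + 44 = -1123 + 44 = -1079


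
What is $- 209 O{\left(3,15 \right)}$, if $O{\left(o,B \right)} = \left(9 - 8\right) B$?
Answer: $-3135$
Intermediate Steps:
$O{\left(o,B \right)} = B$ ($O{\left(o,B \right)} = 1 B = B$)
$- 209 O{\left(3,15 \right)} = \left(-209\right) 15 = -3135$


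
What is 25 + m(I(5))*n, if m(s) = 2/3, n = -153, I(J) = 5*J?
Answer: -77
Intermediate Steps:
m(s) = 2/3 (m(s) = 2*(1/3) = 2/3)
25 + m(I(5))*n = 25 + (2/3)*(-153) = 25 - 102 = -77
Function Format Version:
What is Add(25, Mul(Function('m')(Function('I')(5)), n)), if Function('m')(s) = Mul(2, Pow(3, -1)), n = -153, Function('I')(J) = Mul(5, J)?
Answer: -77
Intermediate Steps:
Function('m')(s) = Rational(2, 3) (Function('m')(s) = Mul(2, Rational(1, 3)) = Rational(2, 3))
Add(25, Mul(Function('m')(Function('I')(5)), n)) = Add(25, Mul(Rational(2, 3), -153)) = Add(25, -102) = -77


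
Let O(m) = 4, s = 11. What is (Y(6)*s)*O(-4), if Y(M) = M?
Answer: 264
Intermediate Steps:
(Y(6)*s)*O(-4) = (6*11)*4 = 66*4 = 264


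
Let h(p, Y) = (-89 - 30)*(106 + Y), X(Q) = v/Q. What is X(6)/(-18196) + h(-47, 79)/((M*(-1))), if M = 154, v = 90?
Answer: 28613045/200156 ≈ 142.95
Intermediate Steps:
X(Q) = 90/Q
h(p, Y) = -12614 - 119*Y (h(p, Y) = -119*(106 + Y) = -12614 - 119*Y)
X(6)/(-18196) + h(-47, 79)/((M*(-1))) = (90/6)/(-18196) + (-12614 - 119*79)/((154*(-1))) = (90*(1/6))*(-1/18196) + (-12614 - 9401)/(-154) = 15*(-1/18196) - 22015*(-1/154) = -15/18196 + 3145/22 = 28613045/200156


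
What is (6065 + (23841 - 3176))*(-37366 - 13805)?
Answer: -1367800830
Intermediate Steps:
(6065 + (23841 - 3176))*(-37366 - 13805) = (6065 + 20665)*(-51171) = 26730*(-51171) = -1367800830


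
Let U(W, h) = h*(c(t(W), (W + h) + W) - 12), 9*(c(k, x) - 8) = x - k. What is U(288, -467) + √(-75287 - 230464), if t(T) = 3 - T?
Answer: -167186/9 + I*√305751 ≈ -18576.0 + 552.95*I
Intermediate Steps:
c(k, x) = 8 - k/9 + x/9 (c(k, x) = 8 + (x - k)/9 = 8 + (-k/9 + x/9) = 8 - k/9 + x/9)
U(W, h) = h*(-13/3 + W/3 + h/9) (U(W, h) = h*((8 - (3 - W)/9 + ((W + h) + W)/9) - 12) = h*((8 + (-⅓ + W/9) + (h + 2*W)/9) - 12) = h*((8 + (-⅓ + W/9) + (h/9 + 2*W/9)) - 12) = h*((23/3 + W/3 + h/9) - 12) = h*(-13/3 + W/3 + h/9))
U(288, -467) + √(-75287 - 230464) = (⅑)*(-467)*(-39 - 467 + 3*288) + √(-75287 - 230464) = (⅑)*(-467)*(-39 - 467 + 864) + √(-305751) = (⅑)*(-467)*358 + I*√305751 = -167186/9 + I*√305751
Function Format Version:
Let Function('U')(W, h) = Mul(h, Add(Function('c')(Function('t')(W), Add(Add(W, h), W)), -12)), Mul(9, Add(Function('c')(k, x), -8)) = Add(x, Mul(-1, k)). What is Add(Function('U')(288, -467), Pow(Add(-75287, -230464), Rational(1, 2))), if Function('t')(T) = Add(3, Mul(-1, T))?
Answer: Add(Rational(-167186, 9), Mul(I, Pow(305751, Rational(1, 2)))) ≈ Add(-18576., Mul(552.95, I))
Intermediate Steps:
Function('c')(k, x) = Add(8, Mul(Rational(-1, 9), k), Mul(Rational(1, 9), x)) (Function('c')(k, x) = Add(8, Mul(Rational(1, 9), Add(x, Mul(-1, k)))) = Add(8, Add(Mul(Rational(-1, 9), k), Mul(Rational(1, 9), x))) = Add(8, Mul(Rational(-1, 9), k), Mul(Rational(1, 9), x)))
Function('U')(W, h) = Mul(h, Add(Rational(-13, 3), Mul(Rational(1, 3), W), Mul(Rational(1, 9), h))) (Function('U')(W, h) = Mul(h, Add(Add(8, Mul(Rational(-1, 9), Add(3, Mul(-1, W))), Mul(Rational(1, 9), Add(Add(W, h), W))), -12)) = Mul(h, Add(Add(8, Add(Rational(-1, 3), Mul(Rational(1, 9), W)), Mul(Rational(1, 9), Add(h, Mul(2, W)))), -12)) = Mul(h, Add(Add(8, Add(Rational(-1, 3), Mul(Rational(1, 9), W)), Add(Mul(Rational(1, 9), h), Mul(Rational(2, 9), W))), -12)) = Mul(h, Add(Add(Rational(23, 3), Mul(Rational(1, 3), W), Mul(Rational(1, 9), h)), -12)) = Mul(h, Add(Rational(-13, 3), Mul(Rational(1, 3), W), Mul(Rational(1, 9), h))))
Add(Function('U')(288, -467), Pow(Add(-75287, -230464), Rational(1, 2))) = Add(Mul(Rational(1, 9), -467, Add(-39, -467, Mul(3, 288))), Pow(Add(-75287, -230464), Rational(1, 2))) = Add(Mul(Rational(1, 9), -467, Add(-39, -467, 864)), Pow(-305751, Rational(1, 2))) = Add(Mul(Rational(1, 9), -467, 358), Mul(I, Pow(305751, Rational(1, 2)))) = Add(Rational(-167186, 9), Mul(I, Pow(305751, Rational(1, 2))))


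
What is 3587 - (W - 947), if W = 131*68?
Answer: -4374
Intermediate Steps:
W = 8908
3587 - (W - 947) = 3587 - (8908 - 947) = 3587 - 1*7961 = 3587 - 7961 = -4374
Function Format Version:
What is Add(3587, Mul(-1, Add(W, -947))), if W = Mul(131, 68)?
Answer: -4374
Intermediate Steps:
W = 8908
Add(3587, Mul(-1, Add(W, -947))) = Add(3587, Mul(-1, Add(8908, -947))) = Add(3587, Mul(-1, 7961)) = Add(3587, -7961) = -4374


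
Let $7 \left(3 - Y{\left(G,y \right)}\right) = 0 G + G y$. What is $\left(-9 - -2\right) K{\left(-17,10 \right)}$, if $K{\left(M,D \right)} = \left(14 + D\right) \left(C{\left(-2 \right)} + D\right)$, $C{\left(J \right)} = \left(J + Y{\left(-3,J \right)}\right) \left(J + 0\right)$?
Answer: $-1632$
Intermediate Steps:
$Y{\left(G,y \right)} = 3 - \frac{G y}{7}$ ($Y{\left(G,y \right)} = 3 - \frac{0 G + G y}{7} = 3 - \frac{0 + G y}{7} = 3 - \frac{G y}{7}$)
$C{\left(J \right)} = J \left(3 + \frac{10 J}{7}\right)$ ($C{\left(J \right)} = \left(J + \left(3 - - \frac{3 J}{7}\right)\right) \left(J + 0\right) = \left(J + \left(3 + \frac{3 J}{7}\right)\right) J = \left(3 + \frac{10 J}{7}\right) J = J \left(3 + \frac{10 J}{7}\right)$)
$K{\left(M,D \right)} = \left(14 + D\right) \left(- \frac{2}{7} + D\right)$ ($K{\left(M,D \right)} = \left(14 + D\right) \left(\frac{1}{7} \left(-2\right) \left(21 + 10 \left(-2\right)\right) + D\right) = \left(14 + D\right) \left(\frac{1}{7} \left(-2\right) \left(21 - 20\right) + D\right) = \left(14 + D\right) \left(\frac{1}{7} \left(-2\right) 1 + D\right) = \left(14 + D\right) \left(- \frac{2}{7} + D\right)$)
$\left(-9 - -2\right) K{\left(-17,10 \right)} = \left(-9 - -2\right) \left(-4 + 10^{2} + \frac{96}{7} \cdot 10\right) = \left(-9 + 2\right) \left(-4 + 100 + \frac{960}{7}\right) = \left(-7\right) \frac{1632}{7} = -1632$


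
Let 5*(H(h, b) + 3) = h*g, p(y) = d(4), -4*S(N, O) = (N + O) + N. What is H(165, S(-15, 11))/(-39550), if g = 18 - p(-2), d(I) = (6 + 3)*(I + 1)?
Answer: 447/19775 ≈ 0.022604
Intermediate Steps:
d(I) = 9 + 9*I (d(I) = 9*(1 + I) = 9 + 9*I)
S(N, O) = -N/2 - O/4 (S(N, O) = -((N + O) + N)/4 = -(O + 2*N)/4 = -N/2 - O/4)
p(y) = 45 (p(y) = 9 + 9*4 = 9 + 36 = 45)
g = -27 (g = 18 - 1*45 = 18 - 45 = -27)
H(h, b) = -3 - 27*h/5 (H(h, b) = -3 + (h*(-27))/5 = -3 + (-27*h)/5 = -3 - 27*h/5)
H(165, S(-15, 11))/(-39550) = (-3 - 27/5*165)/(-39550) = (-3 - 891)*(-1/39550) = -894*(-1/39550) = 447/19775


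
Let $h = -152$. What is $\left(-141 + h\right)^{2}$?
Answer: $85849$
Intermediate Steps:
$\left(-141 + h\right)^{2} = \left(-141 - 152\right)^{2} = \left(-293\right)^{2} = 85849$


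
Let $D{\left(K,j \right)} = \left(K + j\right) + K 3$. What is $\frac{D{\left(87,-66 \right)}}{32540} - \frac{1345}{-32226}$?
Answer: $\frac{6606754}{131079255} \approx 0.050403$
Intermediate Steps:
$D{\left(K,j \right)} = j + 4 K$ ($D{\left(K,j \right)} = \left(K + j\right) + 3 K = j + 4 K$)
$\frac{D{\left(87,-66 \right)}}{32540} - \frac{1345}{-32226} = \frac{-66 + 4 \cdot 87}{32540} - \frac{1345}{-32226} = \left(-66 + 348\right) \frac{1}{32540} - - \frac{1345}{32226} = 282 \cdot \frac{1}{32540} + \frac{1345}{32226} = \frac{141}{16270} + \frac{1345}{32226} = \frac{6606754}{131079255}$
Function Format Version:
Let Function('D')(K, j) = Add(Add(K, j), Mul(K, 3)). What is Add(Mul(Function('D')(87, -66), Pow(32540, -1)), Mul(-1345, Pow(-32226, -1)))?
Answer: Rational(6606754, 131079255) ≈ 0.050403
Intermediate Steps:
Function('D')(K, j) = Add(j, Mul(4, K)) (Function('D')(K, j) = Add(Add(K, j), Mul(3, K)) = Add(j, Mul(4, K)))
Add(Mul(Function('D')(87, -66), Pow(32540, -1)), Mul(-1345, Pow(-32226, -1))) = Add(Mul(Add(-66, Mul(4, 87)), Pow(32540, -1)), Mul(-1345, Pow(-32226, -1))) = Add(Mul(Add(-66, 348), Rational(1, 32540)), Mul(-1345, Rational(-1, 32226))) = Add(Mul(282, Rational(1, 32540)), Rational(1345, 32226)) = Add(Rational(141, 16270), Rational(1345, 32226)) = Rational(6606754, 131079255)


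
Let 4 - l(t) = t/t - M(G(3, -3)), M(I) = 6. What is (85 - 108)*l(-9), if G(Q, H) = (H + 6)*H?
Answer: -207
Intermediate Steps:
G(Q, H) = H*(6 + H) (G(Q, H) = (6 + H)*H = H*(6 + H))
l(t) = 9 (l(t) = 4 - (t/t - 1*6) = 4 - (1 - 6) = 4 - 1*(-5) = 4 + 5 = 9)
(85 - 108)*l(-9) = (85 - 108)*9 = -23*9 = -207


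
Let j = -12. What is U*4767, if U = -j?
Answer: 57204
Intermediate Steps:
U = 12 (U = -1*(-12) = 12)
U*4767 = 12*4767 = 57204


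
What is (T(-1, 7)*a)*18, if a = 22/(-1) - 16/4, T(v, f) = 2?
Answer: -936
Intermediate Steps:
a = -26 (a = 22*(-1) - 16*¼ = -22 - 4 = -26)
(T(-1, 7)*a)*18 = (2*(-26))*18 = -52*18 = -936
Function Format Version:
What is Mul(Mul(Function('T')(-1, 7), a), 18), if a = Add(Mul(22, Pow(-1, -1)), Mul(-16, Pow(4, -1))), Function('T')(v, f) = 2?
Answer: -936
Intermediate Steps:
a = -26 (a = Add(Mul(22, -1), Mul(-16, Rational(1, 4))) = Add(-22, -4) = -26)
Mul(Mul(Function('T')(-1, 7), a), 18) = Mul(Mul(2, -26), 18) = Mul(-52, 18) = -936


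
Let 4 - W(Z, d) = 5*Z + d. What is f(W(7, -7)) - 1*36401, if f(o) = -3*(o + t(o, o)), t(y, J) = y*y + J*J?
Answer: -39785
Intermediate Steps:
t(y, J) = J² + y² (t(y, J) = y² + J² = J² + y²)
W(Z, d) = 4 - d - 5*Z (W(Z, d) = 4 - (5*Z + d) = 4 - (d + 5*Z) = 4 + (-d - 5*Z) = 4 - d - 5*Z)
f(o) = -6*o² - 3*o (f(o) = -3*(o + (o² + o²)) = -3*(o + 2*o²) = -6*o² - 3*o)
f(W(7, -7)) - 1*36401 = 3*(4 - 1*(-7) - 5*7)*(-1 - 2*(4 - 1*(-7) - 5*7)) - 1*36401 = 3*(4 + 7 - 35)*(-1 - 2*(4 + 7 - 35)) - 36401 = 3*(-24)*(-1 - 2*(-24)) - 36401 = 3*(-24)*(-1 + 48) - 36401 = 3*(-24)*47 - 36401 = -3384 - 36401 = -39785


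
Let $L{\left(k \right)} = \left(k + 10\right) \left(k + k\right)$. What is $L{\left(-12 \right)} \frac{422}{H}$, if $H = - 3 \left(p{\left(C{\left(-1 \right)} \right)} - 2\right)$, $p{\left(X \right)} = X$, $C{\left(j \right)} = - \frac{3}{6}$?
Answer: $\frac{13504}{5} \approx 2700.8$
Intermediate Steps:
$C{\left(j \right)} = - \frac{1}{2}$ ($C{\left(j \right)} = \left(-3\right) \frac{1}{6} = - \frac{1}{2}$)
$H = \frac{15}{2}$ ($H = - 3 \left(- \frac{1}{2} - 2\right) = \left(-3\right) \left(- \frac{5}{2}\right) = \frac{15}{2} \approx 7.5$)
$L{\left(k \right)} = 2 k \left(10 + k\right)$ ($L{\left(k \right)} = \left(10 + k\right) 2 k = 2 k \left(10 + k\right)$)
$L{\left(-12 \right)} \frac{422}{H} = 2 \left(-12\right) \left(10 - 12\right) \frac{422}{\frac{15}{2}} = 2 \left(-12\right) \left(-2\right) 422 \cdot \frac{2}{15} = 48 \cdot \frac{844}{15} = \frac{13504}{5}$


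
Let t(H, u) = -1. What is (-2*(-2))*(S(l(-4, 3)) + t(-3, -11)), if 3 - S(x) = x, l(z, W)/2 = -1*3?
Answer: 32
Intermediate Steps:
l(z, W) = -6 (l(z, W) = 2*(-1*3) = 2*(-3) = -6)
S(x) = 3 - x
(-2*(-2))*(S(l(-4, 3)) + t(-3, -11)) = (-2*(-2))*((3 - 1*(-6)) - 1) = 4*((3 + 6) - 1) = 4*(9 - 1) = 4*8 = 32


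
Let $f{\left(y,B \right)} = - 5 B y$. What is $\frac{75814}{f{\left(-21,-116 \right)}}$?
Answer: $- \frac{37907}{6090} \approx -6.2245$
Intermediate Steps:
$f{\left(y,B \right)} = - 5 B y$
$\frac{75814}{f{\left(-21,-116 \right)}} = \frac{75814}{\left(-5\right) \left(-116\right) \left(-21\right)} = \frac{75814}{-12180} = 75814 \left(- \frac{1}{12180}\right) = - \frac{37907}{6090}$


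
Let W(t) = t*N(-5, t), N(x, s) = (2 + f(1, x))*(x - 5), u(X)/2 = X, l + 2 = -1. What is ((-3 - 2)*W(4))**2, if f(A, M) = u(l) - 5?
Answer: 3240000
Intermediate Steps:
l = -3 (l = -2 - 1 = -3)
u(X) = 2*X
f(A, M) = -11 (f(A, M) = 2*(-3) - 5 = -6 - 5 = -11)
N(x, s) = 45 - 9*x (N(x, s) = (2 - 11)*(x - 5) = -9*(-5 + x) = 45 - 9*x)
W(t) = 90*t (W(t) = t*(45 - 9*(-5)) = t*(45 + 45) = t*90 = 90*t)
((-3 - 2)*W(4))**2 = ((-3 - 2)*(90*4))**2 = (-5*360)**2 = (-1800)**2 = 3240000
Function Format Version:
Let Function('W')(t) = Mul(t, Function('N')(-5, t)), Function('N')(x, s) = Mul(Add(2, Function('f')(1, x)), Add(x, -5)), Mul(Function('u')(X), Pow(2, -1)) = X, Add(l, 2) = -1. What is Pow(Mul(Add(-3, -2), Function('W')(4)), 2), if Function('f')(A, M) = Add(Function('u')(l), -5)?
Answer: 3240000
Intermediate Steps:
l = -3 (l = Add(-2, -1) = -3)
Function('u')(X) = Mul(2, X)
Function('f')(A, M) = -11 (Function('f')(A, M) = Add(Mul(2, -3), -5) = Add(-6, -5) = -11)
Function('N')(x, s) = Add(45, Mul(-9, x)) (Function('N')(x, s) = Mul(Add(2, -11), Add(x, -5)) = Mul(-9, Add(-5, x)) = Add(45, Mul(-9, x)))
Function('W')(t) = Mul(90, t) (Function('W')(t) = Mul(t, Add(45, Mul(-9, -5))) = Mul(t, Add(45, 45)) = Mul(t, 90) = Mul(90, t))
Pow(Mul(Add(-3, -2), Function('W')(4)), 2) = Pow(Mul(Add(-3, -2), Mul(90, 4)), 2) = Pow(Mul(-5, 360), 2) = Pow(-1800, 2) = 3240000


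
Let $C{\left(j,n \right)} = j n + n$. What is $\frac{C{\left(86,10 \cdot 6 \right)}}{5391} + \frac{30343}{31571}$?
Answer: $\frac{36486637}{18911029} \approx 1.9294$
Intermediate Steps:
$C{\left(j,n \right)} = n + j n$
$\frac{C{\left(86,10 \cdot 6 \right)}}{5391} + \frac{30343}{31571} = \frac{10 \cdot 6 \left(1 + 86\right)}{5391} + \frac{30343}{31571} = 60 \cdot 87 \cdot \frac{1}{5391} + 30343 \cdot \frac{1}{31571} = 5220 \cdot \frac{1}{5391} + \frac{30343}{31571} = \frac{580}{599} + \frac{30343}{31571} = \frac{36486637}{18911029}$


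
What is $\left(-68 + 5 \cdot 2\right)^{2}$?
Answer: $3364$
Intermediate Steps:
$\left(-68 + 5 \cdot 2\right)^{2} = \left(-68 + 10\right)^{2} = \left(-58\right)^{2} = 3364$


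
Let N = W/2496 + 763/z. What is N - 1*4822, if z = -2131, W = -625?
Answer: -25651338595/5318976 ≈ -4822.6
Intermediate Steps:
N = -3236323/5318976 (N = -625/2496 + 763/(-2131) = -625*1/2496 + 763*(-1/2131) = -625/2496 - 763/2131 = -3236323/5318976 ≈ -0.60845)
N - 1*4822 = -3236323/5318976 - 1*4822 = -3236323/5318976 - 4822 = -25651338595/5318976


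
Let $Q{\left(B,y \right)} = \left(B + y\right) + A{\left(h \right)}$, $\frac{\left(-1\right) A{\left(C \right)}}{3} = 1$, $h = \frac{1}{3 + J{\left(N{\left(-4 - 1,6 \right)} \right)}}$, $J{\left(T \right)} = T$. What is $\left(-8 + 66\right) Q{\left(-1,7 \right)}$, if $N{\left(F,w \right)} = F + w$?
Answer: $174$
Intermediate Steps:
$h = \frac{1}{4}$ ($h = \frac{1}{3 + \left(\left(-4 - 1\right) + 6\right)} = \frac{1}{3 + \left(-5 + 6\right)} = \frac{1}{3 + 1} = \frac{1}{4} \approx 0.25$)
$A{\left(C \right)} = -3$ ($A{\left(C \right)} = \left(-3\right) 1 = -3$)
$Q{\left(B,y \right)} = -3 + B + y$ ($Q{\left(B,y \right)} = \left(B + y\right) - 3 = -3 + B + y$)
$\left(-8 + 66\right) Q{\left(-1,7 \right)} = \left(-8 + 66\right) \left(-3 - 1 + 7\right) = 58 \cdot 3 = 174$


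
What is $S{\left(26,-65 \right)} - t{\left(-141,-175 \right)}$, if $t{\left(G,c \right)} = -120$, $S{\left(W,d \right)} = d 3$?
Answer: $-75$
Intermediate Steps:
$S{\left(W,d \right)} = 3 d$
$S{\left(26,-65 \right)} - t{\left(-141,-175 \right)} = 3 \left(-65\right) - -120 = -195 + 120 = -75$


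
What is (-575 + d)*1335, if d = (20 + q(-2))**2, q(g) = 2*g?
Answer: -425865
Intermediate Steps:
d = 256 (d = (20 + 2*(-2))**2 = (20 - 4)**2 = 16**2 = 256)
(-575 + d)*1335 = (-575 + 256)*1335 = -319*1335 = -425865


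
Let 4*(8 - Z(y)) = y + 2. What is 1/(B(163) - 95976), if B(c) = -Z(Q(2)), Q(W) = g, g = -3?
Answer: -4/383937 ≈ -1.0418e-5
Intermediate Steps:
Q(W) = -3
Z(y) = 15/2 - y/4 (Z(y) = 8 - (y + 2)/4 = 8 - (2 + y)/4 = 8 + (-½ - y/4) = 15/2 - y/4)
B(c) = -33/4 (B(c) = -(15/2 - ¼*(-3)) = -(15/2 + ¾) = -1*33/4 = -33/4)
1/(B(163) - 95976) = 1/(-33/4 - 95976) = 1/(-383937/4) = -4/383937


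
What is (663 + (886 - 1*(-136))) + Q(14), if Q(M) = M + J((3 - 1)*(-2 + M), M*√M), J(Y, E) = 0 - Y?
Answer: 1675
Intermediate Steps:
J(Y, E) = -Y
Q(M) = 4 - M (Q(M) = M - (3 - 1)*(-2 + M) = M - 2*(-2 + M) = M - (-4 + 2*M) = M + (4 - 2*M) = 4 - M)
(663 + (886 - 1*(-136))) + Q(14) = (663 + (886 - 1*(-136))) + (4 - 1*14) = (663 + (886 + 136)) + (4 - 14) = (663 + 1022) - 10 = 1685 - 10 = 1675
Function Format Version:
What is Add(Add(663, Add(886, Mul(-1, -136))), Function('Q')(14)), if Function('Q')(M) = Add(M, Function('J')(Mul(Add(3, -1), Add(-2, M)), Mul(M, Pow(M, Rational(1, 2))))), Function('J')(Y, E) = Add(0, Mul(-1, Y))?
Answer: 1675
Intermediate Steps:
Function('J')(Y, E) = Mul(-1, Y)
Function('Q')(M) = Add(4, Mul(-1, M)) (Function('Q')(M) = Add(M, Mul(-1, Mul(Add(3, -1), Add(-2, M)))) = Add(M, Mul(-1, Mul(2, Add(-2, M)))) = Add(M, Mul(-1, Add(-4, Mul(2, M)))) = Add(M, Add(4, Mul(-2, M))) = Add(4, Mul(-1, M)))
Add(Add(663, Add(886, Mul(-1, -136))), Function('Q')(14)) = Add(Add(663, Add(886, Mul(-1, -136))), Add(4, Mul(-1, 14))) = Add(Add(663, Add(886, 136)), Add(4, -14)) = Add(Add(663, 1022), -10) = Add(1685, -10) = 1675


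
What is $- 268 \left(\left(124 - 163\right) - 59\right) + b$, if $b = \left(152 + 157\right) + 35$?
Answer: $26608$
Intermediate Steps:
$b = 344$ ($b = 309 + 35 = 344$)
$- 268 \left(\left(124 - 163\right) - 59\right) + b = - 268 \left(\left(124 - 163\right) - 59\right) + 344 = - 268 \left(-39 - 59\right) + 344 = \left(-268\right) \left(-98\right) + 344 = 26264 + 344 = 26608$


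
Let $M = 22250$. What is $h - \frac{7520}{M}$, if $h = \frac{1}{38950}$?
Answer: $- \frac{1171527}{3466550} \approx -0.33795$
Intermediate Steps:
$h = \frac{1}{38950} \approx 2.5674 \cdot 10^{-5}$
$h - \frac{7520}{M} = \frac{1}{38950} - \frac{7520}{22250} = \frac{1}{38950} - \frac{752}{2225} = - \frac{1171527}{3466550}$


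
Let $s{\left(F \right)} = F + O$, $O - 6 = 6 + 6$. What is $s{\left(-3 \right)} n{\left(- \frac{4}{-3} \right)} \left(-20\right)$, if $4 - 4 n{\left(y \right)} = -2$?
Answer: $-450$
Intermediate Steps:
$n{\left(y \right)} = \frac{3}{2}$ ($n{\left(y \right)} = 1 - - \frac{1}{2} = 1 + \frac{1}{2} = \frac{3}{2}$)
$O = 18$ ($O = 6 + \left(6 + 6\right) = 6 + 12 = 18$)
$s{\left(F \right)} = 18 + F$ ($s{\left(F \right)} = F + 18 = 18 + F$)
$s{\left(-3 \right)} n{\left(- \frac{4}{-3} \right)} \left(-20\right) = \left(18 - 3\right) \frac{3}{2} \left(-20\right) = 15 \cdot \frac{3}{2} \left(-20\right) = \frac{45}{2} \left(-20\right) = -450$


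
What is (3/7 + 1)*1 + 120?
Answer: 850/7 ≈ 121.43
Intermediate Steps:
(3/7 + 1)*1 + 120 = (10/7)*1 + 120 = 10/7 + 120 = 850/7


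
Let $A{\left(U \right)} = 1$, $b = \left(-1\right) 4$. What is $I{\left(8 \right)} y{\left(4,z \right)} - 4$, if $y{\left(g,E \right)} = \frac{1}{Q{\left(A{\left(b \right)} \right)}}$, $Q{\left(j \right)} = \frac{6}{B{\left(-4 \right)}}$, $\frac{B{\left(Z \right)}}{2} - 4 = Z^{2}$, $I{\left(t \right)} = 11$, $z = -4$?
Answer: $\frac{208}{3} \approx 69.333$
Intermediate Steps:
$b = -4$
$B{\left(Z \right)} = 8 + 2 Z^{2}$
$Q{\left(j \right)} = \frac{3}{20}$ ($Q{\left(j \right)} = \frac{6}{8 + 2 \left(-4\right)^{2}} = \frac{6}{8 + 2 \cdot 16} = \frac{6}{8 + 32} = \frac{6}{40} = 6 \cdot \frac{1}{40} = \frac{3}{20}$)
$y{\left(g,E \right)} = \frac{20}{3}$ ($y{\left(g,E \right)} = \frac{1}{\frac{3}{20}} = \frac{20}{3}$)
$I{\left(8 \right)} y{\left(4,z \right)} - 4 = 11 \cdot \frac{20}{3} - 4 = \frac{220}{3} - 4 = \frac{208}{3}$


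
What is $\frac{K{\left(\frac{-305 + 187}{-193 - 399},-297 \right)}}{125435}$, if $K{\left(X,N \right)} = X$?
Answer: $\frac{59}{37128760} \approx 1.5891 \cdot 10^{-6}$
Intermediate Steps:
$\frac{K{\left(\frac{-305 + 187}{-193 - 399},-297 \right)}}{125435} = \frac{\left(-305 + 187\right) \frac{1}{-193 - 399}}{125435} = - \frac{118}{-592} \cdot \frac{1}{125435} = \left(-118\right) \left(- \frac{1}{592}\right) \frac{1}{125435} = \frac{59}{296} \cdot \frac{1}{125435} = \frac{59}{37128760}$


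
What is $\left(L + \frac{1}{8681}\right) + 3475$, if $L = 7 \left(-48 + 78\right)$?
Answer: $\frac{31989486}{8681} \approx 3685.0$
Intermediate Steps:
$L = 210$ ($L = 7 \cdot 30 = 210$)
$\left(L + \frac{1}{8681}\right) + 3475 = \left(210 + \frac{1}{8681}\right) + 3475 = \frac{1823011}{8681} + 3475 = \frac{31989486}{8681}$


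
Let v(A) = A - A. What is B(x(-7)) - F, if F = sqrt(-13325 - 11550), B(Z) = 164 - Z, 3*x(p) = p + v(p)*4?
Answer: 499/3 - 5*I*sqrt(995) ≈ 166.33 - 157.72*I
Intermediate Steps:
v(A) = 0
x(p) = p/3 (x(p) = (p + 0*4)/3 = (p + 0)/3 = p/3)
F = 5*I*sqrt(995) (F = sqrt(-24875) = 5*I*sqrt(995) ≈ 157.72*I)
B(x(-7)) - F = (164 - (-7)/3) - 5*I*sqrt(995) = (164 - 1*(-7/3)) - 5*I*sqrt(995) = (164 + 7/3) - 5*I*sqrt(995) = 499/3 - 5*I*sqrt(995)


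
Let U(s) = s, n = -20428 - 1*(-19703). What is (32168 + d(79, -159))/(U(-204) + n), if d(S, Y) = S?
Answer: -32247/929 ≈ -34.712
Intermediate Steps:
n = -725 (n = -20428 + 19703 = -725)
(32168 + d(79, -159))/(U(-204) + n) = (32168 + 79)/(-204 - 725) = 32247/(-929) = 32247*(-1/929) = -32247/929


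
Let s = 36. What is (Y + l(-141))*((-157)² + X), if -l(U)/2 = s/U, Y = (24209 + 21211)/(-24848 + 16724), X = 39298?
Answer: -10336840709/31819 ≈ -3.2486e+5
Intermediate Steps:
Y = -3785/677 (Y = 45420/(-8124) = 45420*(-1/8124) = -3785/677 ≈ -5.5908)
l(U) = -72/U
(Y + l(-141))*((-157)² + X) = (-3785/677 - 72/(-141))*((-157)² + 39298) = (-3785/677 - 72*(-1/141))*(24649 + 39298) = (-3785/677 + 24/47)*63947 = -161647/31819*63947 = -10336840709/31819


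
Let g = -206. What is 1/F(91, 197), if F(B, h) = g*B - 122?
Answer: -1/18868 ≈ -5.3000e-5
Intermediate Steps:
F(B, h) = -122 - 206*B (F(B, h) = -206*B - 122 = -122 - 206*B)
1/F(91, 197) = 1/(-122 - 206*91) = 1/(-122 - 18746) = 1/(-18868) = -1/18868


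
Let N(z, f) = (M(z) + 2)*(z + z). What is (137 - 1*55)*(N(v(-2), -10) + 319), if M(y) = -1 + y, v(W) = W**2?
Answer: 29438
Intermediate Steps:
N(z, f) = 2*z*(1 + z) (N(z, f) = ((-1 + z) + 2)*(z + z) = (1 + z)*(2*z) = 2*z*(1 + z))
(137 - 1*55)*(N(v(-2), -10) + 319) = (137 - 1*55)*(2*(-2)**2*(1 + (-2)**2) + 319) = (137 - 55)*(2*4*(1 + 4) + 319) = 82*(2*4*5 + 319) = 82*(40 + 319) = 82*359 = 29438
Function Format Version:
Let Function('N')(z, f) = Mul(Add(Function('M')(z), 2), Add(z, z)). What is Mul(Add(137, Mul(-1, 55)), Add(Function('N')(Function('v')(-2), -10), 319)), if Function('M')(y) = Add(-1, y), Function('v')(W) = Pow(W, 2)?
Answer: 29438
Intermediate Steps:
Function('N')(z, f) = Mul(2, z, Add(1, z)) (Function('N')(z, f) = Mul(Add(Add(-1, z), 2), Add(z, z)) = Mul(Add(1, z), Mul(2, z)) = Mul(2, z, Add(1, z)))
Mul(Add(137, Mul(-1, 55)), Add(Function('N')(Function('v')(-2), -10), 319)) = Mul(Add(137, Mul(-1, 55)), Add(Mul(2, Pow(-2, 2), Add(1, Pow(-2, 2))), 319)) = Mul(Add(137, -55), Add(Mul(2, 4, Add(1, 4)), 319)) = Mul(82, Add(Mul(2, 4, 5), 319)) = Mul(82, Add(40, 319)) = Mul(82, 359) = 29438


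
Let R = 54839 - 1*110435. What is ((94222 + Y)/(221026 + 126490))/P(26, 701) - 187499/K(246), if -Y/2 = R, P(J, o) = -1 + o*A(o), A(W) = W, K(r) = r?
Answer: -65079440305093/85384681200 ≈ -762.19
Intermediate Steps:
R = -55596 (R = 54839 - 110435 = -55596)
P(J, o) = -1 + o² (P(J, o) = -1 + o*o = -1 + o²)
Y = 111192 (Y = -2*(-55596) = 111192)
((94222 + Y)/(221026 + 126490))/P(26, 701) - 187499/K(246) = ((94222 + 111192)/(221026 + 126490))/(-1 + 701²) - 187499/246 = (205414/347516)/(-1 + 491401) - 187499*1/246 = (205414*(1/347516))/491400 - 187499/246 = (102707/173758)*(1/491400) - 187499/246 = 102707/85384681200 - 187499/246 = -65079440305093/85384681200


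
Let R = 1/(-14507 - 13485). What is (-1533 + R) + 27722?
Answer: 733082487/27992 ≈ 26189.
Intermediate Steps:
R = -1/27992 (R = 1/(-27992) = -1/27992 ≈ -3.5724e-5)
(-1533 + R) + 27722 = (-1533 - 1/27992) + 27722 = -42911737/27992 + 27722 = 733082487/27992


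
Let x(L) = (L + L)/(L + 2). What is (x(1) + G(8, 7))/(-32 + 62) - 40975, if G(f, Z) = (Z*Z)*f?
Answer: -1843286/45 ≈ -40962.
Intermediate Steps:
x(L) = 2*L/(2 + L) (x(L) = (2*L)/(2 + L) = 2*L/(2 + L))
G(f, Z) = f*Z² (G(f, Z) = Z²*f = f*Z²)
(x(1) + G(8, 7))/(-32 + 62) - 40975 = (2*1/(2 + 1) + 8*7²)/(-32 + 62) - 40975 = (2*1/3 + 8*49)/30 - 40975 = (2*1*(⅓) + 392)*(1/30) - 40975 = (⅔ + 392)*(1/30) - 40975 = (1178/3)*(1/30) - 40975 = 589/45 - 40975 = -1843286/45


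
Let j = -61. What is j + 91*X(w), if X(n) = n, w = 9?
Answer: 758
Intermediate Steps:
j + 91*X(w) = -61 + 91*9 = -61 + 819 = 758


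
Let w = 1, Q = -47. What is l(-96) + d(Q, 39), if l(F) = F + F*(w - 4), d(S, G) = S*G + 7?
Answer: -1634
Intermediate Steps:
d(S, G) = 7 + G*S (d(S, G) = G*S + 7 = 7 + G*S)
l(F) = -2*F (l(F) = F + F*(1 - 4) = F + F*(-3) = F - 3*F = -2*F)
l(-96) + d(Q, 39) = -2*(-96) + (7 + 39*(-47)) = 192 + (7 - 1833) = 192 - 1826 = -1634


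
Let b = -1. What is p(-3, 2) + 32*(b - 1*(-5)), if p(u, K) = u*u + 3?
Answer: 140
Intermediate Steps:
p(u, K) = 3 + u² (p(u, K) = u² + 3 = 3 + u²)
p(-3, 2) + 32*(b - 1*(-5)) = (3 + (-3)²) + 32*(-1 - 1*(-5)) = (3 + 9) + 32*(-1 + 5) = 12 + 32*4 = 12 + 128 = 140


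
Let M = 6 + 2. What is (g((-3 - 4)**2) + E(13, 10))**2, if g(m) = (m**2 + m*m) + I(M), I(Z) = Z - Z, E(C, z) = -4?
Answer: 23020804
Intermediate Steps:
M = 8
I(Z) = 0
g(m) = 2*m**2 (g(m) = (m**2 + m*m) + 0 = (m**2 + m**2) + 0 = 2*m**2 + 0 = 2*m**2)
(g((-3 - 4)**2) + E(13, 10))**2 = (2*((-3 - 4)**2)**2 - 4)**2 = (2*((-7)**2)**2 - 4)**2 = (2*49**2 - 4)**2 = (2*2401 - 4)**2 = (4802 - 4)**2 = 4798**2 = 23020804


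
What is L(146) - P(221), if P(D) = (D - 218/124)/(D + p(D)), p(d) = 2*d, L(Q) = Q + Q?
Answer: 3996453/13702 ≈ 291.67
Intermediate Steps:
L(Q) = 2*Q
P(D) = (-109/62 + D)/(3*D) (P(D) = (D - 218/124)/(D + 2*D) = (D - 218*1/124)/((3*D)) = (D - 109/62)*(1/(3*D)) = (-109/62 + D)*(1/(3*D)) = (-109/62 + D)/(3*D))
L(146) - P(221) = 2*146 - (-109 + 62*221)/(186*221) = 292 - (-109 + 13702)/(186*221) = 292 - 13593/(186*221) = 292 - 1*4531/13702 = 292 - 4531/13702 = 3996453/13702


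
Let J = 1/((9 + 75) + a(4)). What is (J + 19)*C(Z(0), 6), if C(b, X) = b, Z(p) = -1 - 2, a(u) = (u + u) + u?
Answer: -1825/32 ≈ -57.031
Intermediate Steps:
a(u) = 3*u (a(u) = 2*u + u = 3*u)
Z(p) = -3
J = 1/96 (J = 1/((9 + 75) + 3*4) = 1/(84 + 12) = 1/96 ≈ 0.010417)
(J + 19)*C(Z(0), 6) = (1/96 + 19)*(-3) = (1825/96)*(-3) = -1825/32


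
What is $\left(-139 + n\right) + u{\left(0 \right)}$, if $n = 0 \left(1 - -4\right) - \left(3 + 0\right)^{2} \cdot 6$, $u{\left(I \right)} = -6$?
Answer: $-145$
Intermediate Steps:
$n = 0$ ($n = 0 \left(1 + 4\right) - 3^{2} \cdot 6 = 0 \cdot 5 \left(-1\right) 9 \cdot 6 = 0 \left(\left(-9\right) 6\right) = 0 \left(-54\right) = 0$)
$\left(-139 + n\right) + u{\left(0 \right)} = \left(-139 + 0\right) - 6 = -139 - 6 = -145$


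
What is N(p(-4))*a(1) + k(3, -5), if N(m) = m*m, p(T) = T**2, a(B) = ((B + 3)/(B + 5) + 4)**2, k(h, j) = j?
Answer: 50131/9 ≈ 5570.1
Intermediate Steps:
a(B) = (4 + (3 + B)/(5 + B))**2 (a(B) = ((3 + B)/(5 + B) + 4)**2 = (4 + (3 + B)/(5 + B))**2)
N(m) = m**2
N(p(-4))*a(1) + k(3, -5) = ((-4)**2)**2*((23 + 5*1)**2/(5 + 1)**2) - 5 = 16**2*((23 + 5)**2/6**2) - 5 = 256*((1/36)*28**2) - 5 = 256*((1/36)*784) - 5 = 256*(196/9) - 5 = 50176/9 - 5 = 50131/9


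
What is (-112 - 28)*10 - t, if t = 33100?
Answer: -34500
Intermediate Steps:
(-112 - 28)*10 - t = (-112 - 28)*10 - 1*33100 = -140*10 - 33100 = -1400 - 33100 = -34500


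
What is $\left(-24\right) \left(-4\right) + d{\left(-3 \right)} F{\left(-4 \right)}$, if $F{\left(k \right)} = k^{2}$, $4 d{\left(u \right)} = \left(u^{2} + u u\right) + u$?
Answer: $156$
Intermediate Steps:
$d{\left(u \right)} = \frac{u^{2}}{2} + \frac{u}{4}$ ($d{\left(u \right)} = \frac{\left(u^{2} + u u\right) + u}{4} = \frac{\left(u^{2} + u^{2}\right) + u}{4} = \frac{2 u^{2} + u}{4} = \frac{u + 2 u^{2}}{4} = \frac{u^{2}}{2} + \frac{u}{4}$)
$\left(-24\right) \left(-4\right) + d{\left(-3 \right)} F{\left(-4 \right)} = \left(-24\right) \left(-4\right) + \frac{1}{4} \left(-3\right) \left(1 + 2 \left(-3\right)\right) \left(-4\right)^{2} = 96 + \frac{1}{4} \left(-3\right) \left(1 - 6\right) 16 = 96 + \frac{1}{4} \left(-3\right) \left(-5\right) 16 = 96 + \frac{15}{4} \cdot 16 = 96 + 60 = 156$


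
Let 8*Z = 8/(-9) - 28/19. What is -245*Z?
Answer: 24745/342 ≈ 72.354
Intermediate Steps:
Z = -101/342 (Z = (8/(-9) - 28/19)/8 = (8*(-1/9) - 28*1/19)/8 = (-8/9 - 28/19)/8 = (1/8)*(-404/171) = -101/342 ≈ -0.29532)
-245*Z = -245*(-101/342) = 24745/342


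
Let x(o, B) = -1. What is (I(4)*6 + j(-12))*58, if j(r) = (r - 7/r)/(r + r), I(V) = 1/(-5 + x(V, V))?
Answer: -4379/144 ≈ -30.410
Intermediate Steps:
I(V) = -⅙ (I(V) = 1/(-5 - 1) = 1/(-6) = -⅙)
j(r) = (r - 7/r)/(2*r) (j(r) = (r - 7/r)/((2*r)) = (r - 7/r)*(1/(2*r)) = (r - 7/r)/(2*r))
(I(4)*6 + j(-12))*58 = (-⅙*6 + (½)*(-7 + (-12)²)/(-12)²)*58 = (-1 + (½)*(1/144)*(-7 + 144))*58 = (-1 + (½)*(1/144)*137)*58 = (-1 + 137/288)*58 = -151/288*58 = -4379/144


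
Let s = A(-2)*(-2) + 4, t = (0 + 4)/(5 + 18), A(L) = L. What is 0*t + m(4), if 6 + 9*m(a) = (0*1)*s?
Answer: -⅔ ≈ -0.66667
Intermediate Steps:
t = 4/23 ≈ 0.17391
s = 8 (s = -2*(-2) + 4 = 4 + 4 = 8)
m(a) = -⅔ (m(a) = -⅔ + ((0*1)*8)/9 = -⅔ + (0*8)/9 = -⅔ + (⅑)*0 = -⅔ + 0 = -⅔)
0*t + m(4) = 0*(4/23) - ⅔ = 0 - ⅔ = -⅔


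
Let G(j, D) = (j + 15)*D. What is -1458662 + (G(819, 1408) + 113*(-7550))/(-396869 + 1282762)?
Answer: -1292218134044/885893 ≈ -1.4587e+6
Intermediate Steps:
G(j, D) = D*(15 + j) (G(j, D) = (15 + j)*D = D*(15 + j))
-1458662 + (G(819, 1408) + 113*(-7550))/(-396869 + 1282762) = -1458662 + (1408*(15 + 819) + 113*(-7550))/(-396869 + 1282762) = -1458662 + (1408*834 - 853150)/885893 = -1458662 + (1174272 - 853150)*(1/885893) = -1458662 + 321122*(1/885893) = -1458662 + 321122/885893 = -1292218134044/885893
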